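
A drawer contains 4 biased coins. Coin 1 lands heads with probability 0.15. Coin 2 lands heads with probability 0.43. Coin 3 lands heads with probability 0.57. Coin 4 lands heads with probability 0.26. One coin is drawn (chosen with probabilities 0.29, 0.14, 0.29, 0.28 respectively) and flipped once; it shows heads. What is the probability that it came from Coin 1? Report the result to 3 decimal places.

Tabulate prior·likelihood by source: [1] prior 0.29, lik 0.15, product 0.04350; [2] prior 0.14, lik 0.43, product 0.06020; [3] prior 0.29, lik 0.57, product 0.1653; [4] prior 0.28, lik 0.26, product 0.07280.
Normalizing constant = 0.34180; the posterior for Coin 1 is its product over the sum, 0.04350/0.34180 = 0.127.

Posterior probability ≈ 0.127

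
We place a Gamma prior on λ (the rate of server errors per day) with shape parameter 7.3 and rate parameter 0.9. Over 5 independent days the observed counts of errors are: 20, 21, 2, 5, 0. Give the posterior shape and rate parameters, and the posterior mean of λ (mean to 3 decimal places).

The Poisson likelihood adds the total count to the shape and the number of exposure periods to the rate. Here ∑xᵢ = 48 and n = 5, so shape 7.3→55.3 and rate 0.9→5.9.
E[λ | data] = 55.3/5.9 = 9.373.

Posterior: Gamma(shape=55.3, rate=5.9); mean ≈ 9.373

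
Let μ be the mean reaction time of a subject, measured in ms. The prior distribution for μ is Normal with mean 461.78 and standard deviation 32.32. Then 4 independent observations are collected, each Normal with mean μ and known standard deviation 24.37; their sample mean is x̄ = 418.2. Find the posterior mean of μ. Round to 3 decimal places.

Posterior mean ≈ 423.623

With known σ, the Normal prior is conjugate. Weight on the data is w = (n/σ²)/(n/σ² + 1/τ₀²) = 0.00673518/(0.00673518+0.00095732) = 0.87555.
Posterior mean = w·x̄ + (1−w)·μ₀ = 0.87555·418.2 + 0.12445·461.78 = 423.623.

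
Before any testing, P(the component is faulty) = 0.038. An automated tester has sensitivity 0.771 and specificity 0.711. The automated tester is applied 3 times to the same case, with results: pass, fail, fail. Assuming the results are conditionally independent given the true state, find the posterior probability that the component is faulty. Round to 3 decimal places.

With H the event that the component is faulty, the joint likelihood of the observed sequence is P(data|H) = 0.229·0.771·0.771 = 0.13613 and P(data|¬H) = 0.711·0.289·0.289 = 0.059383.
Bayes: P(H|data) = 0.038·0.13613 / (0.038·0.13613 + 0.962·0.059383) = 0.0051728/0.062300 = 0.0830.

Posterior P(H) ≈ 0.083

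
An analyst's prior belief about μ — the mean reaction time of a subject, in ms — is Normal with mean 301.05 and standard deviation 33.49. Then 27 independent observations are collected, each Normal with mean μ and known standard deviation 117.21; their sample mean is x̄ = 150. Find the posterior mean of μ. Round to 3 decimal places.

Prior precision 1/τ₀² = 1/33.49² = 0.00089160; data precision n/σ² = 27/117.21² = 0.00196533.
Posterior precision = 0.00089160 + 0.00196533 = 0.00285692.
Posterior mean = (0.00089160·301.05 + 0.00196533·150) / 0.00285692 = 197.140.

Posterior mean ≈ 197.140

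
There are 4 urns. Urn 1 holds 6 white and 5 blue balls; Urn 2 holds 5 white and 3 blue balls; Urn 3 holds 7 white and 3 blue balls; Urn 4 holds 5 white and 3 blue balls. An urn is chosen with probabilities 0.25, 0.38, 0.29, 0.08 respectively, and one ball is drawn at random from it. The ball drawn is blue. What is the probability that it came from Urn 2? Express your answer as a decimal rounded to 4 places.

Posterior probability ≈ 0.3819

Tabulate prior·likelihood by source: [1] prior 0.25, lik 0.4545, product 0.1136; [2] prior 0.38, lik 0.375, product 0.1425; [3] prior 0.29, lik 0.3, product 0.08700; [4] prior 0.08, lik 0.375, product 0.03000.
Normalizing constant = 0.37314; the posterior for Urn 2 is its product over the sum, 0.1425/0.37314 = 0.3819.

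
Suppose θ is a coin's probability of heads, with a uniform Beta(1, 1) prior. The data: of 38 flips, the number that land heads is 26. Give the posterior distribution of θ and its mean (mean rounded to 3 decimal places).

The binomial likelihood is conjugate to the Beta prior: with 26 successes and 12 failures, the posterior is Beta(1+26, 1+12) = Beta(27, 13).
Posterior mean = α/(α+β) = 27/40 = 0.675.

Posterior: Beta(27, 13); mean ≈ 0.675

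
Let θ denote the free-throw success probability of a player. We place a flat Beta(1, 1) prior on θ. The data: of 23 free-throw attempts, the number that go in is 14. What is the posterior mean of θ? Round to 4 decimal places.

The binomial likelihood is conjugate to the Beta prior: with 14 successes and 9 failures, the posterior is Beta(1+14, 1+9) = Beta(15, 10).
Posterior mean = α/(α+β) = 15/25 = 0.6000.

Posterior mean ≈ 0.6000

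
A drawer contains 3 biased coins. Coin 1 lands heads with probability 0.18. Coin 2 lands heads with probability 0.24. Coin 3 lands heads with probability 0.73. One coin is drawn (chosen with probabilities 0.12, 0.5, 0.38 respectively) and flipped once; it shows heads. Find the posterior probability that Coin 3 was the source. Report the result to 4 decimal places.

Posterior probability ≈ 0.6621

Tabulate prior·likelihood by source: [1] prior 0.12, lik 0.18, product 0.02160; [2] prior 0.5, lik 0.24, product 0.1200; [3] prior 0.38, lik 0.73, product 0.2774.
Normalizing constant = 0.41900; the posterior for Coin 3 is its product over the sum, 0.2774/0.41900 = 0.6621.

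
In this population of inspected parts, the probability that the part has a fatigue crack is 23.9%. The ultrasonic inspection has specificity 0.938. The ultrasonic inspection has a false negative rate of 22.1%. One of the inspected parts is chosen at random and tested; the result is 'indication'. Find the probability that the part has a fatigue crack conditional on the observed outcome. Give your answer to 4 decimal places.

P(H | E) ≈ 0.7978

Write H for 'the part has a fatigue crack'. Prior odds H:¬H = 0.239/0.761 = 0.31406. For the 'indication' outcome, the likelihood ratio is 0.779/0.062 = 12.565.
Posterior odds = 0.31406 × 12.565 = 3.9460, so P(H|E) = 3.9460/(1+3.9460) = 0.7978.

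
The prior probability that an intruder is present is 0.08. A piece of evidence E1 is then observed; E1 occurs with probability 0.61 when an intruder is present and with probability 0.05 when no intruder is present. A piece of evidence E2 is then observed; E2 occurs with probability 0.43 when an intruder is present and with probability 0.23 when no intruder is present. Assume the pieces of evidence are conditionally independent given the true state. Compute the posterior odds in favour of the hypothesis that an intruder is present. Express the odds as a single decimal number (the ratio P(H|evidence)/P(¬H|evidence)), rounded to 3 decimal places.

Posterior odds ≈ 1.983

Prior odds = 0.08/(1−0.08) = 0.086957. In log-odds, ln(0.086957) = -2.4423.
Add log likelihood ratios: ln(12.200) + ln(1.8696) = 3.1271.
Posterior log-odds = 0.68479, so posterior odds = exp(0.68479) = 1.9834.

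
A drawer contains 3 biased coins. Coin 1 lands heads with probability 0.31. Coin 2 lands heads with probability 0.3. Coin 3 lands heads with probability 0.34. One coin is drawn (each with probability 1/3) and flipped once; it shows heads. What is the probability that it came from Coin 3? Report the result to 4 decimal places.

Posterior probability ≈ 0.3579

Tabulate prior·likelihood by source: [1] prior 0.333333, lik 0.31, product 0.1033; [2] prior 0.333333, lik 0.3, product 0.1000; [3] prior 0.333333, lik 0.34, product 0.1133.
Normalizing constant = 0.31667; the posterior for Coin 3 is its product over the sum, 0.1133/0.31667 = 0.3579.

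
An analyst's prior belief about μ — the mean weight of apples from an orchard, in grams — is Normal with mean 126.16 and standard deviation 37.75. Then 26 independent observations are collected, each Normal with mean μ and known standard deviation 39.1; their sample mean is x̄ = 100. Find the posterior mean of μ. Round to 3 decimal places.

Posterior mean ≈ 101.037

With known σ, the Normal prior is conjugate. Weight on the data is w = (n/σ²)/(n/σ² + 1/τ₀²) = 0.0170067/(0.0170067+0.00070172) = 0.96037.
Posterior mean = w·x̄ + (1−w)·μ₀ = 0.96037·100 + 0.039627·126.16 = 101.037.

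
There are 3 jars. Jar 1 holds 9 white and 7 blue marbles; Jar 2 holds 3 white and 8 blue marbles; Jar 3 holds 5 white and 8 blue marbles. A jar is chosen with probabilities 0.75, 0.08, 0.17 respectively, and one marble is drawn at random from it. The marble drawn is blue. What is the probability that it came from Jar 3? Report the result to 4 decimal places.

P(blue|Jar 1) = 0.4375; P(blue|Jar 2) = 0.7273; P(blue|Jar 3) = 0.6154.
Prior × likelihood for each source: 0.75·0.4375=0.3281, 0.08·0.7273=0.05818, 0.17·0.6154=0.1046. Summing gives P(blue) = 0.49092.
P(Jar 3 | blue) = 0.1046 / 0.49092 = 0.2131.

Posterior probability ≈ 0.2131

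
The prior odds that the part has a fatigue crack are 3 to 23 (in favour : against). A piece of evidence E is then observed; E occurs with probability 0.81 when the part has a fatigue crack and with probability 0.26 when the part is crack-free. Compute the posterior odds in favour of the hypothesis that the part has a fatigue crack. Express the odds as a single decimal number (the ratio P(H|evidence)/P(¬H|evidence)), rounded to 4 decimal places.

Prior odds = 3/23 = 0.13043. In log-odds, ln(0.13043) = -2.0369.
Add log likelihood ratio: ln(3.1154) = 1.1364.
Posterior log-odds = -0.90053, so posterior odds = exp(-0.90053) = 0.40635.

Posterior odds ≈ 0.4064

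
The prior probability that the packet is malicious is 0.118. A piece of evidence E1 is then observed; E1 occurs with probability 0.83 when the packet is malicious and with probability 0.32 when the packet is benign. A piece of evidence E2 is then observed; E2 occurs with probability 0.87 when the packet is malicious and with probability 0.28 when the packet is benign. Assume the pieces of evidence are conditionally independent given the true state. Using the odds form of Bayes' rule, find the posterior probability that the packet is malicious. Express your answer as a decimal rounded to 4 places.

Prior odds = 0.118/(1−0.118) = 0.13379.
Likelihood ratio for E1 = 0.83/0.32 = 2.5938.
Likelihood ratio for E2 = 0.87/0.28 = 3.1071.
Posterior odds = prior odds × LR₁ × LR₂ = 1.0782.
Posterior probability = odds/(1+odds) = 1.0782/2.0782 = 0.5188.

Posterior probability ≈ 0.5188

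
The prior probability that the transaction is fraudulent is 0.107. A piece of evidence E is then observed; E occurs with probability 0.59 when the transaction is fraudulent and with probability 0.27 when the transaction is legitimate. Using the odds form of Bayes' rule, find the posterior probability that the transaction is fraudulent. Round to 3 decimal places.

Posterior probability ≈ 0.208

Prior odds = 0.107/(1−0.107) = 0.11982. In log-odds, ln(0.11982) = -2.1218.
Add log likelihood ratio: ln(2.1852) = 0.78170.
Posterior log-odds = -1.3401, so posterior odds = exp(-1.3401) = 0.26183. Converting, P(H|E) = 0.26183/1.2618 = 0.208.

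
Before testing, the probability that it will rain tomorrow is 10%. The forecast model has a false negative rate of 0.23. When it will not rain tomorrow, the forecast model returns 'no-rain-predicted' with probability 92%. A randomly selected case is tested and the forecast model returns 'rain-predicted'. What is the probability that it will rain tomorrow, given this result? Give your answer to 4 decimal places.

P(H | E) ≈ 0.5168

Let H be the event that it will rain tomorrow. P(H) = 0.1, so P(¬H) = 0.9. With E the 'rain-predicted' result, P(E|H) = 0.77 and P(E|¬H) = 0.08.
P(E) = 0.77·0.1 + 0.08·0.9 = 0.077000 + 0.072000 = 0.14900.
By Bayes' theorem, P(H|E) = 0.077000 / 0.14900 = 0.5168.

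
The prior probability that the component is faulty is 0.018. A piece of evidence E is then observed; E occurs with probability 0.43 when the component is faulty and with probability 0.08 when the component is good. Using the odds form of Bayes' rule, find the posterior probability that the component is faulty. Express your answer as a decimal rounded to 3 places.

Prior odds = 0.018/(1−0.018) = 0.018330. In log-odds, ln(0.018330) = -3.9992.
Add log likelihood ratio: ln(5.3750) = 1.6818.
Posterior log-odds = -2.3175, so posterior odds = exp(-2.3175) = 0.098523. Converting, P(H|E) = 0.098523/1.0985 = 0.090.

Posterior probability ≈ 0.090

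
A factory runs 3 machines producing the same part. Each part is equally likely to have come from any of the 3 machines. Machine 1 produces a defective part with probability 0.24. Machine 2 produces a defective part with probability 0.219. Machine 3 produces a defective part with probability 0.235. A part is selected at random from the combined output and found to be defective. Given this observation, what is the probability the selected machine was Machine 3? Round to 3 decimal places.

Tabulate prior·likelihood by source: [1] prior 0.333333, lik 0.24, product 0.08000; [2] prior 0.333333, lik 0.219, product 0.07300; [3] prior 0.333333, lik 0.235, product 0.07833.
Normalizing constant = 0.23133; the posterior for Machine 3 is its product over the sum, 0.07833/0.23133 = 0.339.

Posterior probability ≈ 0.339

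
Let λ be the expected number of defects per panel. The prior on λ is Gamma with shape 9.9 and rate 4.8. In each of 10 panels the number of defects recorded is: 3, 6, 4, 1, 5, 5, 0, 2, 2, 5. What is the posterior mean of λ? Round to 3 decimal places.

Posterior mean ≈ 2.899

Total count ∑xᵢ = 33 over n = 10 panels.
Gamma is conjugate to the Poisson likelihood: posterior is Gamma(shape = 9.9+33 = 42.9, rate = 4.8+10 = 14.8).
Posterior mean = shape/rate = 42.9/14.8 = 2.899.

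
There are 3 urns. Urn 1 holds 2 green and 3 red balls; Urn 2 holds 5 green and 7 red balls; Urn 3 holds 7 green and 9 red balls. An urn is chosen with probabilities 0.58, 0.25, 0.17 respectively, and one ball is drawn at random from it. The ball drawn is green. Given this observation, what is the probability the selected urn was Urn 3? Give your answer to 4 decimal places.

Tabulate prior·likelihood by source: [1] prior 0.58, lik 0.4, product 0.2320; [2] prior 0.25, lik 0.4167, product 0.1042; [3] prior 0.17, lik 0.4375, product 0.07438.
Normalizing constant = 0.41054; the posterior for Urn 3 is its product over the sum, 0.07438/0.41054 = 0.1812.

Posterior probability ≈ 0.1812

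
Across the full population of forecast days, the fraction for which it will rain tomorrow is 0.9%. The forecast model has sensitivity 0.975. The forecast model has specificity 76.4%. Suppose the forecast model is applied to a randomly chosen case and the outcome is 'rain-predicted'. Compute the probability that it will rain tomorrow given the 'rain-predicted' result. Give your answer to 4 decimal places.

Write H for 'it will rain tomorrow'. Prior odds H:¬H = 0.009/0.991 = 0.0090817. For the 'rain-predicted' outcome, the likelihood ratio is 0.975/0.236 = 4.1314.
Posterior odds = 0.0090817 × 4.1314 = 0.037520, so P(H|E) = 0.037520/(1+0.037520) = 0.0362.

P(H | E) ≈ 0.0362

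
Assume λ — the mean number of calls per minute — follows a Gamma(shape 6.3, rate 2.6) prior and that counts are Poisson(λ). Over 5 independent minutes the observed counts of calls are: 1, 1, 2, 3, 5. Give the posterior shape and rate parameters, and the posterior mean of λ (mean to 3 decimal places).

The Poisson likelihood adds the total count to the shape and the number of exposure periods to the rate. Here ∑xᵢ = 12 and n = 5, so shape 6.3→18.3 and rate 2.6→7.6.
Posterior mean = shape/rate = 18.3/7.6 = 2.408.

Posterior: Gamma(shape=18.3, rate=7.6); mean ≈ 2.408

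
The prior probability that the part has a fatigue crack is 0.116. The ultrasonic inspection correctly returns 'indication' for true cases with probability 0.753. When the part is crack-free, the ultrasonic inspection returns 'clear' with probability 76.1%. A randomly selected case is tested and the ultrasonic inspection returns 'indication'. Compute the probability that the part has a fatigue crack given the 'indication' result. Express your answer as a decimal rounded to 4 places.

P(H | E) ≈ 0.2925

Let H be the event that the part has a fatigue crack. P(H) = 0.116, so P(¬H) = 0.884. With E the 'indication' result, P(E|H) = 0.753 and P(E|¬H) = 0.239.
P(E) = 0.753·0.116 + 0.239·0.884 = 0.087348 + 0.21128 = 0.29862.
By Bayes' theorem, P(H|E) = 0.087348 / 0.29862 = 0.2925.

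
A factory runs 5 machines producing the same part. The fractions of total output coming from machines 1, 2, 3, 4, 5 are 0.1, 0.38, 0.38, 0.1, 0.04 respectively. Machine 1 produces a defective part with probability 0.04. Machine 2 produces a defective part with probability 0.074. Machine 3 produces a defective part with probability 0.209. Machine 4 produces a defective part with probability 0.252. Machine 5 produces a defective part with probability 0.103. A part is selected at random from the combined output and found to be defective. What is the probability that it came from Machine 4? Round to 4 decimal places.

Tabulate prior·likelihood by source: [1] prior 0.1, lik 0.04, product 0.004000; [2] prior 0.38, lik 0.074, product 0.02812; [3] prior 0.38, lik 0.209, product 0.07942; [4] prior 0.1, lik 0.252, product 0.02520; [5] prior 0.04, lik 0.103, product 0.004120.
Normalizing constant = 0.14086; the posterior for Machine 4 is its product over the sum, 0.02520/0.14086 = 0.1789.

Posterior probability ≈ 0.1789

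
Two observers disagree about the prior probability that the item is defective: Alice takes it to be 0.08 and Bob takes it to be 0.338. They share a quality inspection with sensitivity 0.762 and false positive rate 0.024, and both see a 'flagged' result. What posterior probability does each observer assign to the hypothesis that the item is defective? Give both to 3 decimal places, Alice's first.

Alice: 0.734; Bob: 0.942

P('+'|H) = 0.762, P('+'|¬H) = 0.024.
Alice: numerator 0.762·0.08 = 0.060960; evidence = 0.060960+0.024·0.92 = 0.083040; posterior = 0.734.
Bob: numerator 0.762·0.338 = 0.25756; evidence = 0.25756+0.024·0.662 = 0.27344; posterior = 0.942.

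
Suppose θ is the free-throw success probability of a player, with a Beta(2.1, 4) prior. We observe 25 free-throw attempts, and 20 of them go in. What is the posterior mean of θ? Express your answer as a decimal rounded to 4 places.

Observing 20 successes and 5 failures updates Beta(2.1, 4) by adding the success and failure counts to the two shape parameters: α = 2.1+20 = 22.1, β = 4+5 = 9.
Posterior mean = α/(α+β) = 22.1/31.1 = 0.7106.

Posterior mean ≈ 0.7106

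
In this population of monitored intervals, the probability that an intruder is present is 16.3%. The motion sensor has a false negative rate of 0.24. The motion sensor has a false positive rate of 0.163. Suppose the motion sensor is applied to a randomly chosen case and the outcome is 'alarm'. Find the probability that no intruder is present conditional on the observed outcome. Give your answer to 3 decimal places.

Let H be the event that an intruder is present. P(H) = 0.163, so P(¬H) = 0.837. With E the 'alarm' result, P(E|H) = 0.76 and P(E|¬H) = 0.163.
P(E) = 0.76·0.163 + 0.163·0.837 = 0.12388 + 0.13643 = 0.26031.
By Bayes' theorem, P(H|E) = 0.12388 / 0.26031 = 0.476. Hence P(¬H|E) = 1 − 0.476 = 0.524.

P(¬H | E) ≈ 0.524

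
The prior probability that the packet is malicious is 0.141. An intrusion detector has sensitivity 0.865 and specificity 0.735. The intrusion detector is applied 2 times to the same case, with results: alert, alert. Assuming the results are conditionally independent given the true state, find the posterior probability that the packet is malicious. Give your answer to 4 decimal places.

Posterior P(H) ≈ 0.6362

Let H be the event that the packet is malicious; start with P(H) = 0.141. P('alert'|H) = 0.865, P('alert'|¬H) = 0.265.
Update on result 1 ('alert'): P(H) ← 0.865·0.1410 / (0.865·0.1410 + 0.265·0.8590) = 0.12196/0.34960 = 0.3489.
Update on result 2 ('alert'): P(H) ← 0.865·0.3489 / (0.865·0.3489 + 0.265·0.6511) = 0.30177/0.47432 = 0.6362.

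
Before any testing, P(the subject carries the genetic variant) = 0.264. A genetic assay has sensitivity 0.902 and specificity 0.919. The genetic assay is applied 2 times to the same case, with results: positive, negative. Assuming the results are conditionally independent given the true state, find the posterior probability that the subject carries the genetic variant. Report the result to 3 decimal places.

Posterior P(H) ≈ 0.299

With H the event that the subject carries the genetic variant, the joint likelihood of the observed sequence is P(data|H) = 0.902·0.098 = 0.088396 and P(data|¬H) = 0.081·0.919 = 0.074439.
Bayes: P(H|data) = 0.264·0.088396 / (0.264·0.088396 + 0.736·0.074439) = 0.023337/0.078124 = 0.2987.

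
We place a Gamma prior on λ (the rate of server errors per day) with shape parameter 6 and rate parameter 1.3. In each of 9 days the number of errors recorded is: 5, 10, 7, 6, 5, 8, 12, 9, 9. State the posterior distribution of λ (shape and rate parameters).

Posterior: Gamma(shape=77, rate=10.3)

Total count ∑xᵢ = 71 over n = 9 days.
Gamma is conjugate to the Poisson likelihood: posterior is Gamma(shape = 6+71 = 77, rate = 1.3+9 = 10.3).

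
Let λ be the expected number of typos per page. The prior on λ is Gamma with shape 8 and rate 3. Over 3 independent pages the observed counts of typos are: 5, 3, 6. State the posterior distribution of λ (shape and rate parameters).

Posterior: Gamma(shape=22, rate=6)

The Poisson likelihood adds the total count to the shape and the number of exposure periods to the rate. Here ∑xᵢ = 14 and n = 3, so shape 8→22 and rate 3→6.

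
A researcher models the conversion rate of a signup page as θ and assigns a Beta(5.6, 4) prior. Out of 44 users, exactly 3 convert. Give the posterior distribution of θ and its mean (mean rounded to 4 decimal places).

Posterior: Beta(8.6, 45); mean ≈ 0.1604

Observing 3 successes and 41 failures updates Beta(5.6, 4) by adding the success and failure counts to the two shape parameters: α = 5.6+3 = 8.6, β = 4+41 = 45.
Posterior mean = α/(α+β) = 8.6/53.6 = 0.1604.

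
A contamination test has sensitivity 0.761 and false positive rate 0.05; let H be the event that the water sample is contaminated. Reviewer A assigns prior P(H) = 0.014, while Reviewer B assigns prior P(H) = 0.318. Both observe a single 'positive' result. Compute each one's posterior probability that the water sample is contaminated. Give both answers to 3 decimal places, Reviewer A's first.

Reviewer A: 0.178; Reviewer B: 0.876

P('+'|H) = 0.761, P('+'|¬H) = 0.05.
Reviewer A: numerator 0.761·0.014 = 0.010654; evidence = 0.010654+0.05·0.986 = 0.059954; posterior = 0.178.
Reviewer B: numerator 0.761·0.318 = 0.24200; evidence = 0.24200+0.05·0.682 = 0.27610; posterior = 0.876.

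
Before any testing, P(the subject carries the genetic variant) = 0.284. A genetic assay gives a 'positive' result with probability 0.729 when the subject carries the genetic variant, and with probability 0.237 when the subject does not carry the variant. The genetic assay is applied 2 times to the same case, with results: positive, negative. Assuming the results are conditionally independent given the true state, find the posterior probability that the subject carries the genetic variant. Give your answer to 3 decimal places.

With H the event that the subject carries the genetic variant, the joint likelihood of the observed sequence is P(data|H) = 0.729·0.271 = 0.19756 and P(data|¬H) = 0.237·0.763 = 0.18083.
Bayes: P(H|data) = 0.284·0.19756 / (0.284·0.19756 + 0.716·0.18083) = 0.056107/0.18558 = 0.3023.

Posterior P(H) ≈ 0.302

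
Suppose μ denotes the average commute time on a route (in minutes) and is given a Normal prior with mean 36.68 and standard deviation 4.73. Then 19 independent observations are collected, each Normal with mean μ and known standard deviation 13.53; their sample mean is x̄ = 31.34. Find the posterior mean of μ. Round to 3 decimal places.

Posterior mean ≈ 32.947

Prior precision 1/τ₀² = 1/4.73² = 0.0446969; data precision n/σ² = 19/13.53² = 0.103791.
Posterior precision = 0.0446969 + 0.103791 = 0.148488.
Posterior mean = (0.0446969·36.68 + 0.103791·31.34) / 0.148488 = 32.947.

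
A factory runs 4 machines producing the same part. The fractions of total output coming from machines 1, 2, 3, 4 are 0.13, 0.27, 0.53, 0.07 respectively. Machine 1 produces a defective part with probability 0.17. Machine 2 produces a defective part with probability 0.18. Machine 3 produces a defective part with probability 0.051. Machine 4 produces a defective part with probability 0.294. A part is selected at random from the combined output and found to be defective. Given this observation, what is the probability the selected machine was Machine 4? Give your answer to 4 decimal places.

Posterior probability ≈ 0.1739

P(defective|M1) = 0.17; P(defective|M2) = 0.18; P(defective|M3) = 0.051; P(defective|M4) = 0.294.
Prior × likelihood for each source: 0.13·0.17=0.02210, 0.27·0.18=0.04860, 0.53·0.051=0.02703, 0.07·0.294=0.02058. Summing gives P(defective) = 0.11831.
P(Machine 4 | defective) = 0.02058 / 0.11831 = 0.1739.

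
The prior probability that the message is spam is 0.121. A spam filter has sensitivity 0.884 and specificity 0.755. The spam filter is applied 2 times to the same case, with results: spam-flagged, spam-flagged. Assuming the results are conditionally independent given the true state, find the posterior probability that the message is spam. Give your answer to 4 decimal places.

Posterior P(H) ≈ 0.6419

Let H be the event that the message is spam; start with P(H) = 0.121. P('spam-flagged'|H) = 0.884, P('spam-flagged'|¬H) = 0.245.
Update on result 1 ('spam-flagged'): P(H) ← 0.884·0.1210 / (0.884·0.1210 + 0.245·0.8790) = 0.10696/0.32232 = 0.3319.
Update on result 2 ('spam-flagged'): P(H) ← 0.884·0.3319 / (0.884·0.3319 + 0.245·0.6681) = 0.29336/0.45706 = 0.6419.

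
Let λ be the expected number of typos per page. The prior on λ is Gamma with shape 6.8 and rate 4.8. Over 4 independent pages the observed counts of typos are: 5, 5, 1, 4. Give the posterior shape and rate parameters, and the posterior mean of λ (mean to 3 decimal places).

Total count ∑xᵢ = 15 over n = 4 pages.
Gamma is conjugate to the Poisson likelihood: posterior is Gamma(shape = 6.8+15 = 21.8, rate = 4.8+4 = 8.8).
Posterior mean = shape/rate = 21.8/8.8 = 2.477.

Posterior: Gamma(shape=21.8, rate=8.8); mean ≈ 2.477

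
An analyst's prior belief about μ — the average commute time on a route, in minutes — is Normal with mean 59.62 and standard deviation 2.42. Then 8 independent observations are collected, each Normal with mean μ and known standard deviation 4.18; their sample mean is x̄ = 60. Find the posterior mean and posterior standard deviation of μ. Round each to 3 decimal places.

Posterior mean ≈ 59.897; posterior SD ≈ 1.261

Prior precision 1/τ₀² = 1/2.42² = 0.170753; data precision n/σ² = 8/4.18² = 0.457865.
Posterior precision = 0.170753 + 0.457865 = 0.628618, giving posterior SD = 1/√0.628618 = 1.261.
Posterior mean = (0.170753·59.62 + 0.457865·60) / 0.628618 = 59.897.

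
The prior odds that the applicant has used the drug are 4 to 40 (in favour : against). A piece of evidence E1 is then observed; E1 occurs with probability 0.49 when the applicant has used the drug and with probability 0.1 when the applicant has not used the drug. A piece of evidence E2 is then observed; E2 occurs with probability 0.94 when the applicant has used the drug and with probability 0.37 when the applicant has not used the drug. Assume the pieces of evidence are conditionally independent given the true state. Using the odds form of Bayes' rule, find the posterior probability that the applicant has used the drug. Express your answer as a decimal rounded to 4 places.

Prior odds = 4/40 = 0.10000. In log-odds, ln(0.10000) = -2.3026.
Add log likelihood ratios: ln(4.9000) + ln(2.5405) = 2.5216.
Posterior log-odds = 0.21903, so posterior odds = exp(0.21903) = 1.2449. Converting, P(H|E) = 1.2449/2.2449 = 0.5545.

Posterior probability ≈ 0.5545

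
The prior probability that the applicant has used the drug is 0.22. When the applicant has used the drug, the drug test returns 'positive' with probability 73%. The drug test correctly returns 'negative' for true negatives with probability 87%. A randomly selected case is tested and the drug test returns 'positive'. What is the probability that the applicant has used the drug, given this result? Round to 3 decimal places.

Let H be the event that the applicant has used the drug. P(H) = 0.22, so P(¬H) = 0.78. With E the 'positive' result, P(E|H) = 0.73 and P(E|¬H) = 0.13.
P(E) = 0.73·0.22 + 0.13·0.78 = 0.16060 + 0.10140 = 0.26200.
By Bayes' theorem, P(H|E) = 0.16060 / 0.26200 = 0.613.

P(H | E) ≈ 0.613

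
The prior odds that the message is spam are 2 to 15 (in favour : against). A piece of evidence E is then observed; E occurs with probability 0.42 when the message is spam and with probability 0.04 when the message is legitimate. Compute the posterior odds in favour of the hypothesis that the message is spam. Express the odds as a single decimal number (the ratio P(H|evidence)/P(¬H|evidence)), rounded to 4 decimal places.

Posterior odds ≈ 1.4000

Prior odds = 2/15 = 0.13333. In log-odds, ln(0.13333) = -2.0149.
Add log likelihood ratio: ln(10.500) = 2.3514.
Posterior log-odds = 0.33647, so posterior odds = exp(0.33647) = 1.4000.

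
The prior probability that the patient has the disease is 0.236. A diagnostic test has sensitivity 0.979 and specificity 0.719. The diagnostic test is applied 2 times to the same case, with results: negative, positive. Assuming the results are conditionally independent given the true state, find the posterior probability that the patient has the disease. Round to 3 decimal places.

Posterior P(H) ≈ 0.030

Let H be the event that the patient has the disease; start with P(H) = 0.236. P('positive'|H) = 0.979, P('positive'|¬H) = 0.281.
Update on result 1 ('negative'): P(H) ← 0.021·0.2360 / (0.021·0.2360 + 0.719·0.7640) = 0.0049560/0.55427 = 0.0089.
Update on result 2 ('positive'): P(H) ← 0.979·0.0089 / (0.979·0.0089 + 0.281·0.9911) = 0.0087537/0.28724 = 0.0305.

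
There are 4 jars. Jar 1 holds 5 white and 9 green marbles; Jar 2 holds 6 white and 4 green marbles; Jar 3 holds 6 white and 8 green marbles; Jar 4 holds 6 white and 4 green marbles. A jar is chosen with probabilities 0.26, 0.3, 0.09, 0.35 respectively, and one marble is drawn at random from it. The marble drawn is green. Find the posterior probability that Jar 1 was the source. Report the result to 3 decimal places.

Posterior probability ≈ 0.349

Tabulate prior·likelihood by source: [1] prior 0.26, lik 0.6429, product 0.1671; [2] prior 0.3, lik 0.4, product 0.1200; [3] prior 0.09, lik 0.5714, product 0.05143; [4] prior 0.35, lik 0.4, product 0.1400.
Normalizing constant = 0.47857; the posterior for Jar 1 is its product over the sum, 0.1671/0.47857 = 0.349.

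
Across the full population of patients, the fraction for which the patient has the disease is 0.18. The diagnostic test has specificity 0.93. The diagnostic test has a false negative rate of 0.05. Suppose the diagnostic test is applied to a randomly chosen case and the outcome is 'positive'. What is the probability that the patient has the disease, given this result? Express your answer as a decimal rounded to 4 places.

Let H be the event that the patient has the disease. P(H) = 0.18, so P(¬H) = 0.82. With E the 'positive' result, P(E|H) = 0.95 and P(E|¬H) = 0.07.
P(E) = 0.95·0.18 + 0.07·0.82 = 0.17100 + 0.057400 = 0.22840.
By Bayes' theorem, P(H|E) = 0.17100 / 0.22840 = 0.7487.

P(H | E) ≈ 0.7487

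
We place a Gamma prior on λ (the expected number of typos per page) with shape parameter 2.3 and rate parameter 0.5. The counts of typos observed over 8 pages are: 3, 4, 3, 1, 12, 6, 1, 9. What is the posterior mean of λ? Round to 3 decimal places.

Total count ∑xᵢ = 39 over n = 8 pages.
Gamma is conjugate to the Poisson likelihood: posterior is Gamma(shape = 2.3+39 = 41.3, rate = 0.5+8 = 8.5).
E[λ | data] = 41.3/8.5 = 4.859.

Posterior mean ≈ 4.859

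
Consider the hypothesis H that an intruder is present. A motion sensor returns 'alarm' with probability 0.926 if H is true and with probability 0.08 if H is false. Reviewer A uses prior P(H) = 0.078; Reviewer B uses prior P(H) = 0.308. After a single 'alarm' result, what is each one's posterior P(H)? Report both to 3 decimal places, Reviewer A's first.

The likelihood ratio for an 'alarm' result is 0.926/0.08 = 11.575.
Reviewer A: prior odds 0.078/0.922 = 0.084599; posterior odds 0.97923; posterior probability 0.495.
Reviewer B: prior odds 0.308/0.692 = 0.44509; posterior odds 5.1519; posterior probability 0.837.

Reviewer A: 0.495; Reviewer B: 0.837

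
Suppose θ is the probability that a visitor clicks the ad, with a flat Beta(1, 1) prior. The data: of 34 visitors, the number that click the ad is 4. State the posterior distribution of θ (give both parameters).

Posterior: Beta(5, 31)

The binomial likelihood is conjugate to the Beta prior: with 4 successes and 30 failures, the posterior is Beta(1+4, 1+30) = Beta(5, 31).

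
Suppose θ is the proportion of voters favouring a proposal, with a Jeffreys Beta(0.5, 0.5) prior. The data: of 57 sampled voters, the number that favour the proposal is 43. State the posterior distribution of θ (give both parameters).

Observing 43 successes and 14 failures updates Beta(0.5, 0.5) by adding the success and failure counts to the two shape parameters: α = 0.5+43 = 43.5, β = 0.5+14 = 14.5.

Posterior: Beta(43.5, 14.5)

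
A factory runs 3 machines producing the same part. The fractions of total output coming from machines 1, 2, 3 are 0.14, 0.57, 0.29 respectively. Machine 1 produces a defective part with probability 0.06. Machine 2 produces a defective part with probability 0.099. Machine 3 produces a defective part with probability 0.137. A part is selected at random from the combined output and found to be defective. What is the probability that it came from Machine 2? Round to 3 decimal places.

Posterior probability ≈ 0.540

Tabulate prior·likelihood by source: [1] prior 0.14, lik 0.06, product 0.008400; [2] prior 0.57, lik 0.099, product 0.05643; [3] prior 0.29, lik 0.137, product 0.03973.
Normalizing constant = 0.10456; the posterior for Machine 2 is its product over the sum, 0.05643/0.10456 = 0.540.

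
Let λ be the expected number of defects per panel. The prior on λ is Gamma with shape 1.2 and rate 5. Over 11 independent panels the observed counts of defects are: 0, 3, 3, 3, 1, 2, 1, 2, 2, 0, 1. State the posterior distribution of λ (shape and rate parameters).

Posterior: Gamma(shape=19.2, rate=16)

The Poisson likelihood adds the total count to the shape and the number of exposure periods to the rate. Here ∑xᵢ = 18 and n = 11, so shape 1.2→19.2 and rate 5→16.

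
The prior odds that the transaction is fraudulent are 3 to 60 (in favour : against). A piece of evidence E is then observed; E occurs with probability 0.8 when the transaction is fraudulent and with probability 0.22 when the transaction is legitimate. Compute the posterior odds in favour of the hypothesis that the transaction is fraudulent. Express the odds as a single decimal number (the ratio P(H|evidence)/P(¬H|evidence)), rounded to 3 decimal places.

Prior odds = 3/60 = 0.050000. In log-odds, ln(0.050000) = -2.9957.
Add log likelihood ratio: ln(3.6364) = 1.2910.
Posterior log-odds = -1.7047, so posterior odds = exp(-1.7047) = 0.18182.

Posterior odds ≈ 0.182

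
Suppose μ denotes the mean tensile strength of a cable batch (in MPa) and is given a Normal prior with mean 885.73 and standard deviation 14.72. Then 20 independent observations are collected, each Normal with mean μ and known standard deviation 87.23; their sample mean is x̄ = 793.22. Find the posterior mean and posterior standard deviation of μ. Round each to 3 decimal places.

With known σ, the Normal prior is conjugate. Weight on the data is w = (n/σ²)/(n/σ² + 1/τ₀²) = 0.00262844/(0.00262844+0.00461513) = 0.36287.
Posterior mean = w·x̄ + (1−w)·μ₀ = 0.36287·793.22 + 0.63713·885.73 = 852.161. Posterior variance = 1/(0.00262844+0.00461513) = 138.053, so SD = 11.750.

Posterior mean ≈ 852.161; posterior SD ≈ 11.750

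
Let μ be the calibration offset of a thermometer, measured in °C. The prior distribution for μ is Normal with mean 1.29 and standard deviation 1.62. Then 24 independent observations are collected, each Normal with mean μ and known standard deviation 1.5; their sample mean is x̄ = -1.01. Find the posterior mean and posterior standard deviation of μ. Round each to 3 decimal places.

Posterior mean ≈ -0.931; posterior SD ≈ 0.301

With known σ, the Normal prior is conjugate. Weight on the data is w = (n/σ²)/(n/σ² + 1/τ₀²) = 10.6667/(10.6667+0.381039) = 0.96551.
Posterior mean = w·x̄ + (1−w)·μ₀ = 0.96551·-1.01 + 0.034490·1.29 = -0.931. Posterior variance = 1/(10.6667+0.381039) = 0.0905165, so SD = 0.301.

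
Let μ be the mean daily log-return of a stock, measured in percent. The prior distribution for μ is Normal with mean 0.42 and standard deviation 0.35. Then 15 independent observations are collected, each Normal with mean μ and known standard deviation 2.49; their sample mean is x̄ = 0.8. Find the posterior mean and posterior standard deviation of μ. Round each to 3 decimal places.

Prior precision 1/τ₀² = 1/0.35² = 8.16327; data precision n/σ² = 15/2.49² = 2.41932.
Posterior precision = 8.16327 + 2.41932 = 10.5826, giving posterior SD = 1/√10.5826 = 0.307.
Posterior mean = (8.16327·0.42 + 2.41932·0.8) / 10.5826 = 0.507.

Posterior mean ≈ 0.507; posterior SD ≈ 0.307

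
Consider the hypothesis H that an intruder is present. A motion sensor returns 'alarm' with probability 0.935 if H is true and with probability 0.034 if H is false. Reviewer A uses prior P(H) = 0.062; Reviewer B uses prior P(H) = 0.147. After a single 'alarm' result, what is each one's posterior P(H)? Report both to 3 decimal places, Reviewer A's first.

The likelihood ratio for an 'alarm' result is 0.935/0.034 = 27.500.
Reviewer A: prior odds 0.062/0.938 = 0.066098; posterior odds 1.8177; posterior probability 0.645.
Reviewer B: prior odds 0.147/0.853 = 0.17233; posterior odds 4.7392; posterior probability 0.826.

Reviewer A: 0.645; Reviewer B: 0.826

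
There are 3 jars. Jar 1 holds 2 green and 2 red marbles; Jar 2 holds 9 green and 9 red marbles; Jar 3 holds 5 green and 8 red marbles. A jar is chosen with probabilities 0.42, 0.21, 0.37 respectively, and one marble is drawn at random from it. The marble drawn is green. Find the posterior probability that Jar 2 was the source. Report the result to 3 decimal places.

Posterior probability ≈ 0.230

P(green|Jar 1) = 0.5; P(green|Jar 2) = 0.5; P(green|Jar 3) = 0.3846.
Prior × likelihood for each source: 0.42·0.5=0.2100, 0.21·0.5=0.1050, 0.37·0.3846=0.1423. Summing gives P(green) = 0.45731.
P(Jar 2 | green) = 0.1050 / 0.45731 = 0.230.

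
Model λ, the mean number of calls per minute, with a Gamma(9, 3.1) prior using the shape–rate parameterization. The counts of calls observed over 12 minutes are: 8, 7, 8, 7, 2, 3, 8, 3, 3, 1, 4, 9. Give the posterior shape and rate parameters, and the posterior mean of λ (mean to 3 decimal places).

Total count ∑xᵢ = 63 over n = 12 minutes.
Gamma is conjugate to the Poisson likelihood: posterior is Gamma(shape = 9+63 = 72, rate = 3.1+12 = 15.1).
E[λ | data] = 72/15.1 = 4.768.

Posterior: Gamma(shape=72, rate=15.1); mean ≈ 4.768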